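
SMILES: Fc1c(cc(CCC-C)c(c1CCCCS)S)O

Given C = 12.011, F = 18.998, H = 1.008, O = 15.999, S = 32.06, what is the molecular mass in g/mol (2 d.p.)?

Molecular formula: C14H21FOS2.
M = 14×12.011 + 1×18.998 + 21×1.008 + 1×15.999 + 2×32.06 = 288.44 g/mol.

288.44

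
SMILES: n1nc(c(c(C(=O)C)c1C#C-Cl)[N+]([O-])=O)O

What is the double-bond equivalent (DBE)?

Molecular formula from the SMILES: C8H4ClN3O4.
DoU = (2C + 2 + N − H − X)/2 = (2·8 + 2 + 3 − 4 − 1)/2 = 16/2 = 8.
(Structurally: 1 ring(s) + 7 π bond(s) = 8.)

8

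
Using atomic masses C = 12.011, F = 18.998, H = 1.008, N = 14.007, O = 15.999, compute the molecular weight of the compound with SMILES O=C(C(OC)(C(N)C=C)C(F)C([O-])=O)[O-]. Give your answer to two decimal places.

219.17

Molecular formula: [C8H10FNO5]2-.
M = 8×12.011 + 1×18.998 + 10×1.008 + 1×14.007 + 5×15.999 = 219.17 g/mol.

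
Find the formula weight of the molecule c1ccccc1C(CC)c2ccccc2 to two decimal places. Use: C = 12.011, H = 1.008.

Molecular formula: C15H16.
M = 15×12.011 + 16×1.008 = 196.29 g/mol.

196.29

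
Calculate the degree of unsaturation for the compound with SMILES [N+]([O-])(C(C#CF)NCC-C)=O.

Molecular formula from the SMILES: C6H9FN2O2.
DoU = (2C + 2 + N − H − X)/2 = (2·6 + 2 + 2 − 9 − 1)/2 = 6/2 = 3.
(Structurally: 0 ring(s) + 3 π bond(s) = 3.)

3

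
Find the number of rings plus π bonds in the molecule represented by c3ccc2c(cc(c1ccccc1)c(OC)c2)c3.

Molecular formula from the SMILES: C17H14O.
DoU = (2C + 2 + N − H − X)/2 = (2·17 + 2 + 0 − 14 − 0)/2 = 22/2 = 11.
(Structurally: 3 ring(s) + 8 π bond(s) = 11.)

11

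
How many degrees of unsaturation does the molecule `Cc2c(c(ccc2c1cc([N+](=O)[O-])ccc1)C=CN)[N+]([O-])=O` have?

11

Molecular formula from the SMILES: C15H13N3O4.
DoU = (2C + 2 + N − H − X)/2 = (2·15 + 2 + 3 − 13 − 0)/2 = 22/2 = 11.
(Structurally: 2 ring(s) + 9 π bond(s) = 11.)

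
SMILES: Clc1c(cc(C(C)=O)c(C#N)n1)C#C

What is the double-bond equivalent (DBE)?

Molecular formula from the SMILES: C10H5ClN2O.
DoU = (2C + 2 + N − H − X)/2 = (2·10 + 2 + 2 − 5 − 1)/2 = 18/2 = 9.
(Structurally: 1 ring(s) + 8 π bond(s) = 9.)

9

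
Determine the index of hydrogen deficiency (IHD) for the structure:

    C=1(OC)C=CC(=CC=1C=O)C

5

Molecular formula from the SMILES: C9H10O2.
DoU = (2C + 2 + N − H − X)/2 = (2·9 + 2 + 0 − 10 − 0)/2 = 10/2 = 5.
(Structurally: 1 ring(s) + 4 π bond(s) = 5.)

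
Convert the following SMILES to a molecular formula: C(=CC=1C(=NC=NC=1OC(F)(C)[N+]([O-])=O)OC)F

C9H9F2N3O4

Heavy atoms from the SMILES: 9 C, 2 F, 3 N, 4 O.
Implicit hydrogens by atom environment:
  3 × C (aromatic): no H
  3 × O: no H
  2 × C: 3 H each → 6
  2 × C: 1 H each → 2
  2 × F: no H
  2 × N (aromatic): no H
  1 × C (aromatic): 1 H
  1 × C: no H
  1 × N (charge +1): no H
  1 × O (charge -1): no H
  Total hydrogens = 9.
Molecular formula: C9H9F2N3O4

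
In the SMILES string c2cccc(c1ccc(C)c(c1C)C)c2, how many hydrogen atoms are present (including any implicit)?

16

Hydrogens are implicit in SMILES; fill each atom to its normal valence:
  7 × C (aromatic): 1 H each → 7
  5 × C (aromatic): no H
  3 × C: 3 H each → 9
  Total hydrogens = 16.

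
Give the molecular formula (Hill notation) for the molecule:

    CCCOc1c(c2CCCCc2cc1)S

Heavy atoms from the SMILES: 13 C, 1 O, 1 S.
Implicit hydrogens by atom environment:
  6 × C: 2 H each → 12
  4 × C (aromatic): no H
  2 × C (aromatic): 1 H each → 2
  1 × C: 3 H
  1 × O: no H
  1 × S: 1 H
  Total hydrogens = 18.
Molecular formula: C13H18OS

C13H18OS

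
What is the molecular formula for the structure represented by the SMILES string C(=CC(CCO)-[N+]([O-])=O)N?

C5H10N2O3

Heavy atoms from the SMILES: 5 C, 2 N, 3 O.
Implicit hydrogens by atom environment:
  3 × C: 1 H each → 3
  2 × C: 2 H each → 4
  1 × N: 2 H
  1 × N (charge +1): no H
  1 × O: 1 H
  1 × O: no H
  1 × O (charge -1): no H
  Total hydrogens = 10.
Molecular formula: C5H10N2O3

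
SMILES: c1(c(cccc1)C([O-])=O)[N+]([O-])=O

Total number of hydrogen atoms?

Hydrogens are implicit in SMILES; fill each atom to its normal valence:
  4 × C (aromatic): 1 H each → 4
  2 × C (aromatic): no H
  2 × O: no H
  2 × O (charge -1): no H
  1 × C: no H
  1 × N (charge +1): no H
  Total hydrogens = 4.

4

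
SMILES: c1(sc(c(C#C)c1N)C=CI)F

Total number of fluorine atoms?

The symbol for fluorine appears 1 time in the SMILES.

1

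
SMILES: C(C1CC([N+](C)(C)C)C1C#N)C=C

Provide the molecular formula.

Heavy atoms from the SMILES: 11 C, 2 N.
Implicit hydrogens by atom environment:
  4 × C: 1 H each → 4
  3 × C: 3 H each → 9
  3 × C: 2 H each → 6
  1 × C: no H
  1 × N: no H
  1 × N (charge +1): no H
  Total hydrogens = 19.
Net charge +1.
Molecular formula: C11H19N2+

C11H19N2+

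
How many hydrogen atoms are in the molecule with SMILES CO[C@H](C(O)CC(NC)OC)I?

Hydrogens are implicit in SMILES; fill each atom to its normal valence:
  3 × C: 3 H each → 9
  3 × C: 1 H each → 3
  2 × O: no H
  1 × C: 2 H
  1 × I: no H
  1 × N: 1 H
  1 × O: 1 H
  Total hydrogens = 16.

16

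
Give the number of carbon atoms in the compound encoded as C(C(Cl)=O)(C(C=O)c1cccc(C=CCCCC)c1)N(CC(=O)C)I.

19

The symbol for carbon appears 19 times in the SMILES. Lowercase c denotes aromatic carbon and counts toward C.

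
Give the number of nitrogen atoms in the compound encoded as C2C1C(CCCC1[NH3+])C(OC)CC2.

The symbol for nitrogen appears 1 time in the SMILES.

1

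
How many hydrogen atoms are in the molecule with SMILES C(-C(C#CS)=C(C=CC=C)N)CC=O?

Hydrogens are implicit in SMILES; fill each atom to its normal valence:
  4 × C: 1 H each → 4
  4 × C: no H
  3 × C: 2 H each → 6
  1 × N: 2 H
  1 × O: no H
  1 × S: 1 H
  Total hydrogens = 13.

13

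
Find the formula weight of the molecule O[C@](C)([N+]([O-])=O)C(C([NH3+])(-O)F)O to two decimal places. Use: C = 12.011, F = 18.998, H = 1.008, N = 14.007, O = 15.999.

185.13

Molecular formula: C4H10FN2O5+.
M = 4×12.011 + 1×18.998 + 10×1.008 + 2×14.007 + 5×15.999 = 185.13 g/mol.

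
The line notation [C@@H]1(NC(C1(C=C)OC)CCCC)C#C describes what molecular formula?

C12H19NO

Heavy atoms from the SMILES: 12 C, 1 N, 1 O.
Implicit hydrogens by atom environment:
  4 × C: 2 H each → 8
  4 × C: 1 H each → 4
  2 × C: 3 H each → 6
  2 × C: no H
  1 × N: 1 H
  1 × O: no H
  Total hydrogens = 19.
Molecular formula: C12H19NO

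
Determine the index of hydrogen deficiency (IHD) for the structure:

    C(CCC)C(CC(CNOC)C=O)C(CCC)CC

1

Molecular formula from the SMILES: C16H33NO2.
DoU = (2C + 2 + N − H − X)/2 = (2·16 + 2 + 1 − 33 − 0)/2 = 2/2 = 1.
(Structurally: 0 ring(s) + 1 π bond(s) = 1.)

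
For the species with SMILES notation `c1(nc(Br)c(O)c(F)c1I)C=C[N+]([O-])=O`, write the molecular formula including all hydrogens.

Heavy atoms from the SMILES: 1 Br, 7 C, 1 F, 1 I, 2 N, 3 O.
Implicit hydrogens by atom environment:
  5 × C (aromatic): no H
  2 × C: 1 H each → 2
  1 × Br: no H
  1 × F: no H
  1 × I: no H
  1 × N (aromatic): no H
  1 × N (charge +1): no H
  1 × O: 1 H
  1 × O: no H
  1 × O (charge -1): no H
  Total hydrogens = 3.
Molecular formula: C7H3BrFIN2O3

C7H3BrFIN2O3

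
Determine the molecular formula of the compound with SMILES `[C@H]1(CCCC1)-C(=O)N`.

C6H11NO

Heavy atoms from the SMILES: 6 C, 1 N, 1 O.
Implicit hydrogens by atom environment:
  4 × C: 2 H each → 8
  1 × C: 1 H
  1 × C: no H
  1 × N: 2 H
  1 × O: no H
  Total hydrogens = 11.
Molecular formula: C6H11NO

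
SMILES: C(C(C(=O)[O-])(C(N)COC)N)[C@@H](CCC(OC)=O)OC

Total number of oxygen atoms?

The symbol for oxygen appears 6 times in the SMILES.

6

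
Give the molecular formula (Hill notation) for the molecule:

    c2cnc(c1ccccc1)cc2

C11H9N

Heavy atoms from the SMILES: 11 C, 1 N.
Implicit hydrogens by atom environment:
  9 × C (aromatic): 1 H each → 9
  2 × C (aromatic): no H
  1 × N (aromatic): no H
  Total hydrogens = 9.
Molecular formula: C11H9N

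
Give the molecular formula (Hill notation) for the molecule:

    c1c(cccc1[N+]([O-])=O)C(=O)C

C8H7NO3

Heavy atoms from the SMILES: 8 C, 1 N, 3 O.
Implicit hydrogens by atom environment:
  4 × C (aromatic): 1 H each → 4
  2 × C (aromatic): no H
  2 × O: no H
  1 × C: 3 H
  1 × C: no H
  1 × N (charge +1): no H
  1 × O (charge -1): no H
  Total hydrogens = 7.
Molecular formula: C8H7NO3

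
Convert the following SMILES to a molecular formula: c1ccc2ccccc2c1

Heavy atoms from the SMILES: 10 C.
Implicit hydrogens by atom environment:
  8 × C (aromatic): 1 H each → 8
  2 × C (aromatic): no H
  Total hydrogens = 8.
Molecular formula: C10H8

C10H8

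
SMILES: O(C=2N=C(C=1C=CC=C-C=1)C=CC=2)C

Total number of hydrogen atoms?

11

Hydrogens are implicit in SMILES; fill each atom to its normal valence:
  8 × C (aromatic): 1 H each → 8
  3 × C (aromatic): no H
  1 × C: 3 H
  1 × N (aromatic): no H
  1 × O: no H
  Total hydrogens = 11.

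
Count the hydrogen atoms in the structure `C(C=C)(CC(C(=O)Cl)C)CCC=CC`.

Hydrogens are implicit in SMILES; fill each atom to its normal valence:
  5 × C: 1 H each → 5
  4 × C: 2 H each → 8
  2 × C: 3 H each → 6
  1 × C: no H
  1 × Cl: no H
  1 × O: no H
  Total hydrogens = 19.

19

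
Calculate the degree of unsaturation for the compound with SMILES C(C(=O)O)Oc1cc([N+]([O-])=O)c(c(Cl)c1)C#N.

Molecular formula from the SMILES: C9H5ClN2O5.
DoU = (2C + 2 + N − H − X)/2 = (2·9 + 2 + 2 − 5 − 1)/2 = 16/2 = 8.
(Structurally: 1 ring(s) + 7 π bond(s) = 8.)

8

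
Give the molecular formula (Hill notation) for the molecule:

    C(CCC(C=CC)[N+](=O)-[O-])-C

C8H15NO2

Heavy atoms from the SMILES: 8 C, 1 N, 2 O.
Implicit hydrogens by atom environment:
  3 × C: 2 H each → 6
  3 × C: 1 H each → 3
  2 × C: 3 H each → 6
  1 × N (charge +1): no H
  1 × O: no H
  1 × O (charge -1): no H
  Total hydrogens = 15.
Molecular formula: C8H15NO2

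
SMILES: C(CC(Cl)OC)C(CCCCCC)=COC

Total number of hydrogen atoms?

25

Hydrogens are implicit in SMILES; fill each atom to its normal valence:
  7 × C: 2 H each → 14
  3 × C: 3 H each → 9
  2 × C: 1 H each → 2
  2 × O: no H
  1 × C: no H
  1 × Cl: no H
  Total hydrogens = 25.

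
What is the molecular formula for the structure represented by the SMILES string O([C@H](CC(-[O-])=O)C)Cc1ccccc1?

C11H13O3-

Heavy atoms from the SMILES: 11 C, 3 O.
Implicit hydrogens by atom environment:
  5 × C (aromatic): 1 H each → 5
  2 × C: 2 H each → 4
  2 × O: no H
  1 × C: 3 H
  1 × C: 1 H
  1 × C (aromatic): no H
  1 × C: no H
  1 × O (charge -1): no H
  Total hydrogens = 13.
Net charge -1.
Molecular formula: C11H13O3-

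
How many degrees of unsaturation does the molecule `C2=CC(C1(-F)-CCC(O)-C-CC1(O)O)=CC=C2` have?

5

Molecular formula from the SMILES: C13H17FO3.
DoU = (2C + 2 + N − H − X)/2 = (2·13 + 2 + 0 − 17 − 1)/2 = 10/2 = 5.
(Structurally: 2 ring(s) + 3 π bond(s) = 5.)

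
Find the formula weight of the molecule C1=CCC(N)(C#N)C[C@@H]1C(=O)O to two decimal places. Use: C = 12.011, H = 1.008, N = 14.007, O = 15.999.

Molecular formula: C8H10N2O2.
M = 8×12.011 + 10×1.008 + 2×14.007 + 2×15.999 = 166.18 g/mol.

166.18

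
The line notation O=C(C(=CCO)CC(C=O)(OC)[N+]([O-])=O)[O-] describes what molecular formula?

C8H10NO7-

Heavy atoms from the SMILES: 8 C, 1 N, 7 O.
Implicit hydrogens by atom environment:
  4 × O: no H
  3 × C: no H
  2 × C: 2 H each → 4
  2 × C: 1 H each → 2
  2 × O (charge -1): no H
  1 × C: 3 H
  1 × N (charge +1): no H
  1 × O: 1 H
  Total hydrogens = 10.
Net charge -1.
Molecular formula: C8H10NO7-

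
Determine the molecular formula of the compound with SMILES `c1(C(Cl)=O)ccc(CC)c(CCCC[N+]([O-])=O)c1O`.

C13H16ClNO4

Heavy atoms from the SMILES: 13 C, 1 Cl, 1 N, 4 O.
Implicit hydrogens by atom environment:
  5 × C: 2 H each → 10
  4 × C (aromatic): no H
  2 × C (aromatic): 1 H each → 2
  2 × O: no H
  1 × C: 3 H
  1 × C: no H
  1 × Cl: no H
  1 × N (charge +1): no H
  1 × O: 1 H
  1 × O (charge -1): no H
  Total hydrogens = 16.
Molecular formula: C13H16ClNO4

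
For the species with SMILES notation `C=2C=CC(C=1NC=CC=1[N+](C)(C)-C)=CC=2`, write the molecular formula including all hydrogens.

C13H17N2+

Heavy atoms from the SMILES: 13 C, 2 N.
Implicit hydrogens by atom environment:
  7 × C (aromatic): 1 H each → 7
  3 × C: 3 H each → 9
  3 × C (aromatic): no H
  1 × N (aromatic): 1 H
  1 × N (charge +1): no H
  Total hydrogens = 17.
Net charge +1.
Molecular formula: C13H17N2+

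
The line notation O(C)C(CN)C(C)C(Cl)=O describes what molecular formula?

Heavy atoms from the SMILES: 6 C, 1 Cl, 1 N, 2 O.
Implicit hydrogens by atom environment:
  2 × C: 3 H each → 6
  2 × C: 1 H each → 2
  2 × O: no H
  1 × C: 2 H
  1 × C: no H
  1 × Cl: no H
  1 × N: 2 H
  Total hydrogens = 12.
Molecular formula: C6H12ClNO2

C6H12ClNO2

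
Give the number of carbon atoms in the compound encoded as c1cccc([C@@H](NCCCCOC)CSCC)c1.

The symbol for carbon appears 15 times in the SMILES. Lowercase c denotes aromatic carbon and counts toward C.

15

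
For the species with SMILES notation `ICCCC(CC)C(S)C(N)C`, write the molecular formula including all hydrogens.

C9H20INS

Heavy atoms from the SMILES: 9 C, 1 I, 1 N, 1 S.
Implicit hydrogens by atom environment:
  4 × C: 2 H each → 8
  3 × C: 1 H each → 3
  2 × C: 3 H each → 6
  1 × I: no H
  1 × N: 2 H
  1 × S: 1 H
  Total hydrogens = 20.
Molecular formula: C9H20INS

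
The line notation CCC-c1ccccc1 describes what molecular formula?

C9H12

Heavy atoms from the SMILES: 9 C.
Implicit hydrogens by atom environment:
  5 × C (aromatic): 1 H each → 5
  2 × C: 2 H each → 4
  1 × C: 3 H
  1 × C (aromatic): no H
  Total hydrogens = 12.
Molecular formula: C9H12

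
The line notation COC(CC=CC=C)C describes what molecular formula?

Heavy atoms from the SMILES: 8 C, 1 O.
Implicit hydrogens by atom environment:
  4 × C: 1 H each → 4
  2 × C: 3 H each → 6
  2 × C: 2 H each → 4
  1 × O: no H
  Total hydrogens = 14.
Molecular formula: C8H14O

C8H14O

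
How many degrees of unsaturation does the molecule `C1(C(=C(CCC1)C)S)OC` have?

Molecular formula from the SMILES: C8H14OS.
DoU = (2C + 2 + N − H − X)/2 = (2·8 + 2 + 0 − 14 − 0)/2 = 4/2 = 2.
(Structurally: 1 ring(s) + 1 π bond(s) = 2.)

2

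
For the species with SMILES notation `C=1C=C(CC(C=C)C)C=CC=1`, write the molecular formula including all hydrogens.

C11H14

Heavy atoms from the SMILES: 11 C.
Implicit hydrogens by atom environment:
  5 × C (aromatic): 1 H each → 5
  2 × C: 2 H each → 4
  2 × C: 1 H each → 2
  1 × C: 3 H
  1 × C (aromatic): no H
  Total hydrogens = 14.
Molecular formula: C11H14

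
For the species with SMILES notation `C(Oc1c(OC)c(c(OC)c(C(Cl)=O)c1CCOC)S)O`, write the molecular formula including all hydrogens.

Heavy atoms from the SMILES: 13 C, 1 Cl, 6 O, 1 S.
Implicit hydrogens by atom environment:
  6 × C (aromatic): no H
  5 × O: no H
  3 × C: 3 H each → 9
  3 × C: 2 H each → 6
  1 × C: no H
  1 × Cl: no H
  1 × O: 1 H
  1 × S: 1 H
  Total hydrogens = 17.
Molecular formula: C13H17ClO6S

C13H17ClO6S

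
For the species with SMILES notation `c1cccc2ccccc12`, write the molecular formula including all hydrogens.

C10H8

Heavy atoms from the SMILES: 10 C.
Implicit hydrogens by atom environment:
  8 × C (aromatic): 1 H each → 8
  2 × C (aromatic): no H
  Total hydrogens = 8.
Molecular formula: C10H8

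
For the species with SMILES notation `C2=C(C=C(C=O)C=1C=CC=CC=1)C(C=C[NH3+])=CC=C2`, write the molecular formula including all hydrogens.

Heavy atoms from the SMILES: 17 C, 1 N, 1 O.
Implicit hydrogens by atom environment:
  9 × C (aromatic): 1 H each → 9
  4 × C: 1 H each → 4
  3 × C (aromatic): no H
  1 × C: no H
  1 × N (charge +1): 3 H
  1 × O: no H
  Total hydrogens = 16.
Net charge +1.
Molecular formula: C17H16NO+

C17H16NO+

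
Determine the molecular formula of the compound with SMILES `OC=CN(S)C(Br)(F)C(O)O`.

C4H7BrFNO3S

Heavy atoms from the SMILES: 1 Br, 4 C, 1 F, 1 N, 3 O, 1 S.
Implicit hydrogens by atom environment:
  3 × C: 1 H each → 3
  3 × O: 1 H each → 3
  1 × Br: no H
  1 × C: no H
  1 × F: no H
  1 × N: no H
  1 × S: 1 H
  Total hydrogens = 7.
Molecular formula: C4H7BrFNO3S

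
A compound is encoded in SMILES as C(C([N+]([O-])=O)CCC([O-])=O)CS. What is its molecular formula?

C6H10NO4S-

Heavy atoms from the SMILES: 6 C, 1 N, 4 O, 1 S.
Implicit hydrogens by atom environment:
  4 × C: 2 H each → 8
  2 × O: no H
  2 × O (charge -1): no H
  1 × C: 1 H
  1 × C: no H
  1 × N (charge +1): no H
  1 × S: 1 H
  Total hydrogens = 10.
Net charge -1.
Molecular formula: C6H10NO4S-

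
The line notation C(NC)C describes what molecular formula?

C3H9N

Heavy atoms from the SMILES: 3 C, 1 N.
Implicit hydrogens by atom environment:
  2 × C: 3 H each → 6
  1 × C: 2 H
  1 × N: 1 H
  Total hydrogens = 9.
Molecular formula: C3H9N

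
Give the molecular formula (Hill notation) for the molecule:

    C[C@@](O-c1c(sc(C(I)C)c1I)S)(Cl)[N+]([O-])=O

C8H8ClI2NO3S2

Heavy atoms from the SMILES: 8 C, 1 Cl, 2 I, 1 N, 3 O, 2 S.
Implicit hydrogens by atom environment:
  4 × C (aromatic): no H
  2 × C: 3 H each → 6
  2 × I: no H
  2 × O: no H
  1 × C: 1 H
  1 × C: no H
  1 × Cl: no H
  1 × N (charge +1): no H
  1 × O (charge -1): no H
  1 × S: 1 H
  1 × S (aromatic): no H
  Total hydrogens = 8.
Molecular formula: C8H8ClI2NO3S2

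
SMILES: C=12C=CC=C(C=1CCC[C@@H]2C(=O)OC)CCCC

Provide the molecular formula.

Heavy atoms from the SMILES: 16 C, 2 O.
Implicit hydrogens by atom environment:
  6 × C: 2 H each → 12
  3 × C (aromatic): 1 H each → 3
  3 × C (aromatic): no H
  2 × C: 3 H each → 6
  2 × O: no H
  1 × C: 1 H
  1 × C: no H
  Total hydrogens = 22.
Molecular formula: C16H22O2

C16H22O2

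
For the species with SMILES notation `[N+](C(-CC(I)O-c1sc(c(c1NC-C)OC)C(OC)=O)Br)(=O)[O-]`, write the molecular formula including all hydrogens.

Heavy atoms from the SMILES: 1 Br, 12 C, 1 I, 2 N, 6 O, 1 S.
Implicit hydrogens by atom environment:
  5 × O: no H
  4 × C (aromatic): no H
  3 × C: 3 H each → 9
  2 × C: 2 H each → 4
  2 × C: 1 H each → 2
  1 × Br: no H
  1 × C: no H
  1 × I: no H
  1 × N: 1 H
  1 × N (charge +1): no H
  1 × O (charge -1): no H
  1 × S (aromatic): no H
  Total hydrogens = 16.
Molecular formula: C12H16BrIN2O6S

C12H16BrIN2O6S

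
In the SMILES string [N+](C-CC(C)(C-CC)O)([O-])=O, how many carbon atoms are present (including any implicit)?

7

The symbol for carbon appears 7 times in the SMILES.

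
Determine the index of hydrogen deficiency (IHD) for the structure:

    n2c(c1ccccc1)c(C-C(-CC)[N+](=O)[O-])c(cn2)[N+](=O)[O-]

10

Molecular formula from the SMILES: C14H14N4O4.
DoU = (2C + 2 + N − H − X)/2 = (2·14 + 2 + 4 − 14 − 0)/2 = 20/2 = 10.
(Structurally: 2 ring(s) + 8 π bond(s) = 10.)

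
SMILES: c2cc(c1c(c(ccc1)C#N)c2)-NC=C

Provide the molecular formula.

C13H10N2

Heavy atoms from the SMILES: 13 C, 2 N.
Implicit hydrogens by atom environment:
  6 × C (aromatic): 1 H each → 6
  4 × C (aromatic): no H
  1 × C: 2 H
  1 × C: 1 H
  1 × C: no H
  1 × N: 1 H
  1 × N: no H
  Total hydrogens = 10.
Molecular formula: C13H10N2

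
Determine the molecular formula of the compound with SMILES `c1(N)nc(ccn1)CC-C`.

C7H11N3

Heavy atoms from the SMILES: 7 C, 3 N.
Implicit hydrogens by atom environment:
  2 × C: 2 H each → 4
  2 × C (aromatic): 1 H each → 2
  2 × C (aromatic): no H
  2 × N (aromatic): no H
  1 × C: 3 H
  1 × N: 2 H
  Total hydrogens = 11.
Molecular formula: C7H11N3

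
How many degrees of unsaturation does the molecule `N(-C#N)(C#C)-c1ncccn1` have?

8

Molecular formula from the SMILES: C7H4N4.
DoU = (2C + 2 + N − H − X)/2 = (2·7 + 2 + 4 − 4 − 0)/2 = 16/2 = 8.
(Structurally: 1 ring(s) + 7 π bond(s) = 8.)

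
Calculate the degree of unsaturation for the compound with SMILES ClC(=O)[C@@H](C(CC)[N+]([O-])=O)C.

2

Molecular formula from the SMILES: C6H10ClNO3.
DoU = (2C + 2 + N − H − X)/2 = (2·6 + 2 + 1 − 10 − 1)/2 = 4/2 = 2.
(Structurally: 0 ring(s) + 2 π bond(s) = 2.)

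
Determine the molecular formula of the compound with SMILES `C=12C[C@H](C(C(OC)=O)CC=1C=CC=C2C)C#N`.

C14H15NO2

Heavy atoms from the SMILES: 14 C, 1 N, 2 O.
Implicit hydrogens by atom environment:
  3 × C (aromatic): 1 H each → 3
  3 × C (aromatic): no H
  2 × C: 3 H each → 6
  2 × C: 2 H each → 4
  2 × C: 1 H each → 2
  2 × C: no H
  2 × O: no H
  1 × N: no H
  Total hydrogens = 15.
Molecular formula: C14H15NO2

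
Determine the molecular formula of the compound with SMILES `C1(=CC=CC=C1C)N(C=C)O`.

Heavy atoms from the SMILES: 9 C, 1 N, 1 O.
Implicit hydrogens by atom environment:
  4 × C (aromatic): 1 H each → 4
  2 × C (aromatic): no H
  1 × C: 3 H
  1 × C: 2 H
  1 × C: 1 H
  1 × N: no H
  1 × O: 1 H
  Total hydrogens = 11.
Molecular formula: C9H11NO

C9H11NO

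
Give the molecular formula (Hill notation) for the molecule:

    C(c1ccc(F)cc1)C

Heavy atoms from the SMILES: 8 C, 1 F.
Implicit hydrogens by atom environment:
  4 × C (aromatic): 1 H each → 4
  2 × C (aromatic): no H
  1 × C: 3 H
  1 × C: 2 H
  1 × F: no H
  Total hydrogens = 9.
Molecular formula: C8H9F

C8H9F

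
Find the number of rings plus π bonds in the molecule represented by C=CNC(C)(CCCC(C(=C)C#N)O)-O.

Molecular formula from the SMILES: C11H18N2O2.
DoU = (2C + 2 + N − H − X)/2 = (2·11 + 2 + 2 − 18 − 0)/2 = 8/2 = 4.
(Structurally: 0 ring(s) + 4 π bond(s) = 4.)

4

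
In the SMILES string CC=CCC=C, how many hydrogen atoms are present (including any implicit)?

10

Hydrogens are implicit in SMILES; fill each atom to its normal valence:
  3 × C: 1 H each → 3
  2 × C: 2 H each → 4
  1 × C: 3 H
  Total hydrogens = 10.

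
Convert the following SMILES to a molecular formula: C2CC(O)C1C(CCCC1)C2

C10H18O

Heavy atoms from the SMILES: 10 C, 1 O.
Implicit hydrogens by atom environment:
  7 × C: 2 H each → 14
  3 × C: 1 H each → 3
  1 × O: 1 H
  Total hydrogens = 18.
Molecular formula: C10H18O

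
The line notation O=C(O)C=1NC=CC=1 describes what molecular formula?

C5H5NO2

Heavy atoms from the SMILES: 5 C, 1 N, 2 O.
Implicit hydrogens by atom environment:
  3 × C (aromatic): 1 H each → 3
  1 × C (aromatic): no H
  1 × C: no H
  1 × N (aromatic): 1 H
  1 × O: 1 H
  1 × O: no H
  Total hydrogens = 5.
Molecular formula: C5H5NO2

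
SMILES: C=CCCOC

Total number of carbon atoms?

The symbol for carbon appears 5 times in the SMILES.

5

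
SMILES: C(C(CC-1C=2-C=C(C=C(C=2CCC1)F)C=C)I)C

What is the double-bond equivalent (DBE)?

Molecular formula from the SMILES: C16H20FI.
DoU = (2C + 2 + N − H − X)/2 = (2·16 + 2 + 0 − 20 − 2)/2 = 12/2 = 6.
(Structurally: 2 ring(s) + 4 π bond(s) = 6.)

6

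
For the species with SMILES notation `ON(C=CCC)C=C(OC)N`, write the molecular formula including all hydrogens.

C7H14N2O2

Heavy atoms from the SMILES: 7 C, 2 N, 2 O.
Implicit hydrogens by atom environment:
  3 × C: 1 H each → 3
  2 × C: 3 H each → 6
  1 × C: 2 H
  1 × C: no H
  1 × N: 2 H
  1 × N: no H
  1 × O: 1 H
  1 × O: no H
  Total hydrogens = 14.
Molecular formula: C7H14N2O2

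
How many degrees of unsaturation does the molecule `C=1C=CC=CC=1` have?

4

Molecular formula from the SMILES: C6H6.
DoU = (2C + 2 + N − H − X)/2 = (2·6 + 2 + 0 − 6 − 0)/2 = 8/2 = 4.
(Structurally: 1 ring(s) + 3 π bond(s) = 4.)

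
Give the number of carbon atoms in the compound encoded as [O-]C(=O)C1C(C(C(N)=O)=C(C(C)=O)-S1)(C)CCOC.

12

The symbol for carbon appears 12 times in the SMILES.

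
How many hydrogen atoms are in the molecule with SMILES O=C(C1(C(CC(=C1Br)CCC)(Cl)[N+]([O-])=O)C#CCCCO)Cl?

16

Hydrogens are implicit in SMILES; fill each atom to its normal valence:
  7 × C: no H
  6 × C: 2 H each → 12
  2 × Cl: no H
  2 × O: no H
  1 × Br: no H
  1 × C: 3 H
  1 × N (charge +1): no H
  1 × O: 1 H
  1 × O (charge -1): no H
  Total hydrogens = 16.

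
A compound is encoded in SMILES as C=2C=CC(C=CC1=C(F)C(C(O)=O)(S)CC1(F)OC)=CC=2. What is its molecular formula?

Heavy atoms from the SMILES: 15 C, 2 F, 3 O, 1 S.
Implicit hydrogens by atom environment:
  5 × C (aromatic): 1 H each → 5
  5 × C: no H
  2 × C: 1 H each → 2
  2 × F: no H
  2 × O: no H
  1 × C: 3 H
  1 × C: 2 H
  1 × C (aromatic): no H
  1 × O: 1 H
  1 × S: 1 H
  Total hydrogens = 14.
Molecular formula: C15H14F2O3S

C15H14F2O3S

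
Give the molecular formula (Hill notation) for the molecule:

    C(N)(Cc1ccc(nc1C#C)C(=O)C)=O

Heavy atoms from the SMILES: 11 C, 2 N, 2 O.
Implicit hydrogens by atom environment:
  3 × C (aromatic): no H
  3 × C: no H
  2 × C (aromatic): 1 H each → 2
  2 × O: no H
  1 × C: 3 H
  1 × C: 2 H
  1 × C: 1 H
  1 × N: 2 H
  1 × N (aromatic): no H
  Total hydrogens = 10.
Molecular formula: C11H10N2O2

C11H10N2O2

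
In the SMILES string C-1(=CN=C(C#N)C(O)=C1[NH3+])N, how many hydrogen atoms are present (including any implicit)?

Hydrogens are implicit in SMILES; fill each atom to its normal valence:
  4 × C (aromatic): no H
  1 × C (aromatic): 1 H
  1 × C: no H
  1 × N (charge +1): 3 H
  1 × N: 2 H
  1 × N (aromatic): no H
  1 × N: no H
  1 × O: 1 H
  Total hydrogens = 7.

7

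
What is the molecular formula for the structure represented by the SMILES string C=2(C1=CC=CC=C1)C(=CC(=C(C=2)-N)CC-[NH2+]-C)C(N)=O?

C16H20N3O+

Heavy atoms from the SMILES: 16 C, 3 N, 1 O.
Implicit hydrogens by atom environment:
  7 × C (aromatic): 1 H each → 7
  5 × C (aromatic): no H
  2 × C: 2 H each → 4
  2 × N: 2 H each → 4
  1 × C: 3 H
  1 × C: no H
  1 × N (charge +1): 2 H
  1 × O: no H
  Total hydrogens = 20.
Net charge +1.
Molecular formula: C16H20N3O+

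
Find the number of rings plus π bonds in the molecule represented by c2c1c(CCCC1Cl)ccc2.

5

Molecular formula from the SMILES: C10H11Cl.
DoU = (2C + 2 + N − H − X)/2 = (2·10 + 2 + 0 − 11 − 1)/2 = 10/2 = 5.
(Structurally: 2 ring(s) + 3 π bond(s) = 5.)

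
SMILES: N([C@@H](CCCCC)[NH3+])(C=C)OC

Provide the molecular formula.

Heavy atoms from the SMILES: 9 C, 2 N, 1 O.
Implicit hydrogens by atom environment:
  5 × C: 2 H each → 10
  2 × C: 3 H each → 6
  2 × C: 1 H each → 2
  1 × N (charge +1): 3 H
  1 × N: no H
  1 × O: no H
  Total hydrogens = 21.
Net charge +1.
Molecular formula: C9H21N2O+

C9H21N2O+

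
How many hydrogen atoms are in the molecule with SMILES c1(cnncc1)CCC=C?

Hydrogens are implicit in SMILES; fill each atom to its normal valence:
  3 × C: 2 H each → 6
  3 × C (aromatic): 1 H each → 3
  2 × N (aromatic): no H
  1 × C: 1 H
  1 × C (aromatic): no H
  Total hydrogens = 10.

10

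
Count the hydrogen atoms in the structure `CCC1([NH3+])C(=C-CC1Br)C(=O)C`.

Hydrogens are implicit in SMILES; fill each atom to its normal valence:
  3 × C: no H
  2 × C: 3 H each → 6
  2 × C: 2 H each → 4
  2 × C: 1 H each → 2
  1 × Br: no H
  1 × N (charge +1): 3 H
  1 × O: no H
  Total hydrogens = 15.

15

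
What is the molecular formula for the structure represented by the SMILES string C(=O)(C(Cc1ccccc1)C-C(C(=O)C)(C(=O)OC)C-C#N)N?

Heavy atoms from the SMILES: 17 C, 2 N, 4 O.
Implicit hydrogens by atom environment:
  5 × C (aromatic): 1 H each → 5
  5 × C: no H
  4 × O: no H
  3 × C: 2 H each → 6
  2 × C: 3 H each → 6
  1 × C: 1 H
  1 × C (aromatic): no H
  1 × N: 2 H
  1 × N: no H
  Total hydrogens = 20.
Molecular formula: C17H20N2O4

C17H20N2O4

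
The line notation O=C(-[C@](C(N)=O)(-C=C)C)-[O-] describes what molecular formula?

C6H8NO3-

Heavy atoms from the SMILES: 6 C, 1 N, 3 O.
Implicit hydrogens by atom environment:
  3 × C: no H
  2 × O: no H
  1 × C: 3 H
  1 × C: 2 H
  1 × C: 1 H
  1 × N: 2 H
  1 × O (charge -1): no H
  Total hydrogens = 8.
Net charge -1.
Molecular formula: C6H8NO3-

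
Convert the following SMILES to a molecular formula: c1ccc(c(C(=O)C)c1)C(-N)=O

C9H9NO2

Heavy atoms from the SMILES: 9 C, 1 N, 2 O.
Implicit hydrogens by atom environment:
  4 × C (aromatic): 1 H each → 4
  2 × C (aromatic): no H
  2 × C: no H
  2 × O: no H
  1 × C: 3 H
  1 × N: 2 H
  Total hydrogens = 9.
Molecular formula: C9H9NO2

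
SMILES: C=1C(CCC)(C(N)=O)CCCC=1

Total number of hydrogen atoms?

17

Hydrogens are implicit in SMILES; fill each atom to its normal valence:
  5 × C: 2 H each → 10
  2 × C: 1 H each → 2
  2 × C: no H
  1 × C: 3 H
  1 × N: 2 H
  1 × O: no H
  Total hydrogens = 17.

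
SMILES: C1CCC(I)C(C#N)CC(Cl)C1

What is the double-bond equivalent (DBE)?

3

Molecular formula from the SMILES: C9H13ClIN.
DoU = (2C + 2 + N − H − X)/2 = (2·9 + 2 + 1 − 13 − 2)/2 = 6/2 = 3.
(Structurally: 1 ring(s) + 2 π bond(s) = 3.)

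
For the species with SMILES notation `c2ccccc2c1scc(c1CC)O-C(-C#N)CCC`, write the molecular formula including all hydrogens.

C17H19NOS

Heavy atoms from the SMILES: 17 C, 1 N, 1 O, 1 S.
Implicit hydrogens by atom environment:
  6 × C (aromatic): 1 H each → 6
  4 × C (aromatic): no H
  3 × C: 2 H each → 6
  2 × C: 3 H each → 6
  1 × C: 1 H
  1 × C: no H
  1 × N: no H
  1 × O: no H
  1 × S (aromatic): no H
  Total hydrogens = 19.
Molecular formula: C17H19NOS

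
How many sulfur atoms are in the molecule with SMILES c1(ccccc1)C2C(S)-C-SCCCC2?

The symbol for sulfur appears 2 times in the SMILES.

2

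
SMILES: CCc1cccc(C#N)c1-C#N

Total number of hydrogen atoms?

Hydrogens are implicit in SMILES; fill each atom to its normal valence:
  3 × C (aromatic): 1 H each → 3
  3 × C (aromatic): no H
  2 × C: no H
  2 × N: no H
  1 × C: 3 H
  1 × C: 2 H
  Total hydrogens = 8.

8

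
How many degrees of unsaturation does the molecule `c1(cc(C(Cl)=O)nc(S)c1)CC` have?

5

Molecular formula from the SMILES: C8H8ClNOS.
DoU = (2C + 2 + N − H − X)/2 = (2·8 + 2 + 1 − 8 − 1)/2 = 10/2 = 5.
(Structurally: 1 ring(s) + 4 π bond(s) = 5.)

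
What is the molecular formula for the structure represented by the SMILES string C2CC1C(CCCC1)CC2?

Heavy atoms from the SMILES: 10 C.
Implicit hydrogens by atom environment:
  8 × C: 2 H each → 16
  2 × C: 1 H each → 2
  Total hydrogens = 18.
Molecular formula: C10H18

C10H18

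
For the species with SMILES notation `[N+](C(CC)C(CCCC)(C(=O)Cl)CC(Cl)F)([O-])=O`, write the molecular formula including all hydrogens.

C11H18Cl2FNO3

Heavy atoms from the SMILES: 11 C, 2 Cl, 1 F, 1 N, 3 O.
Implicit hydrogens by atom environment:
  5 × C: 2 H each → 10
  2 × C: 3 H each → 6
  2 × C: 1 H each → 2
  2 × C: no H
  2 × Cl: no H
  2 × O: no H
  1 × F: no H
  1 × N (charge +1): no H
  1 × O (charge -1): no H
  Total hydrogens = 18.
Molecular formula: C11H18Cl2FNO3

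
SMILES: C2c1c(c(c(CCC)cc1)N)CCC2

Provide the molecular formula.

C13H19N

Heavy atoms from the SMILES: 13 C, 1 N.
Implicit hydrogens by atom environment:
  6 × C: 2 H each → 12
  4 × C (aromatic): no H
  2 × C (aromatic): 1 H each → 2
  1 × C: 3 H
  1 × N: 2 H
  Total hydrogens = 19.
Molecular formula: C13H19N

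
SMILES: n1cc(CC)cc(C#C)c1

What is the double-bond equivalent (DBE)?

Molecular formula from the SMILES: C9H9N.
DoU = (2C + 2 + N − H − X)/2 = (2·9 + 2 + 1 − 9 − 0)/2 = 12/2 = 6.
(Structurally: 1 ring(s) + 5 π bond(s) = 6.)

6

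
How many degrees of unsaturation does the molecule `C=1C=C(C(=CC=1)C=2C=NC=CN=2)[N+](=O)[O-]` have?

Molecular formula from the SMILES: C10H7N3O2.
DoU = (2C + 2 + N − H − X)/2 = (2·10 + 2 + 3 − 7 − 0)/2 = 18/2 = 9.
(Structurally: 2 ring(s) + 7 π bond(s) = 9.)

9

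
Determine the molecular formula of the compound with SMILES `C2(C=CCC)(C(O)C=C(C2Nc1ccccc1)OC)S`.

Heavy atoms from the SMILES: 16 C, 1 N, 2 O, 1 S.
Implicit hydrogens by atom environment:
  5 × C: 1 H each → 5
  5 × C (aromatic): 1 H each → 5
  2 × C: 3 H each → 6
  2 × C: no H
  1 × C: 2 H
  1 × C (aromatic): no H
  1 × N: 1 H
  1 × O: 1 H
  1 × O: no H
  1 × S: 1 H
  Total hydrogens = 21.
Molecular formula: C16H21NO2S

C16H21NO2S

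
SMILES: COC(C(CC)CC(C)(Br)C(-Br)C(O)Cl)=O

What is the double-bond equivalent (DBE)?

Molecular formula from the SMILES: C10H17Br2ClO3.
DoU = (2C + 2 + N − H − X)/2 = (2·10 + 2 + 0 − 17 − 3)/2 = 2/2 = 1.
(Structurally: 0 ring(s) + 1 π bond(s) = 1.)

1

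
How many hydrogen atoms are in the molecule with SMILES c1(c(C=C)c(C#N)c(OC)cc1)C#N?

Hydrogens are implicit in SMILES; fill each atom to its normal valence:
  4 × C (aromatic): no H
  2 × C (aromatic): 1 H each → 2
  2 × C: no H
  2 × N: no H
  1 × C: 3 H
  1 × C: 2 H
  1 × C: 1 H
  1 × O: no H
  Total hydrogens = 8.

8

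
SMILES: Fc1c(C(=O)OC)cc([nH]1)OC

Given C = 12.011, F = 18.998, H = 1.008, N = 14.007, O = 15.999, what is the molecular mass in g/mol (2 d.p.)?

Molecular formula: C7H8FNO3.
M = 7×12.011 + 1×18.998 + 8×1.008 + 1×14.007 + 3×15.999 = 173.14 g/mol.

173.14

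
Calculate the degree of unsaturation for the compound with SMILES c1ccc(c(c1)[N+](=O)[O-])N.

5

Molecular formula from the SMILES: C6H6N2O2.
DoU = (2C + 2 + N − H − X)/2 = (2·6 + 2 + 2 − 6 − 0)/2 = 10/2 = 5.
(Structurally: 1 ring(s) + 4 π bond(s) = 5.)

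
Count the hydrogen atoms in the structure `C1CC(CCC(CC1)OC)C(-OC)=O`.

20

Hydrogens are implicit in SMILES; fill each atom to its normal valence:
  6 × C: 2 H each → 12
  3 × O: no H
  2 × C: 3 H each → 6
  2 × C: 1 H each → 2
  1 × C: no H
  Total hydrogens = 20.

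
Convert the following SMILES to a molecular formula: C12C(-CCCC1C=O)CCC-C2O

C11H18O2

Heavy atoms from the SMILES: 11 C, 2 O.
Implicit hydrogens by atom environment:
  6 × C: 2 H each → 12
  5 × C: 1 H each → 5
  1 × O: 1 H
  1 × O: no H
  Total hydrogens = 18.
Molecular formula: C11H18O2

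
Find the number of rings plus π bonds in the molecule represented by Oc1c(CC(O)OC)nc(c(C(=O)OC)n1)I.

Molecular formula from the SMILES: C9H11IN2O5.
DoU = (2C + 2 + N − H − X)/2 = (2·9 + 2 + 2 − 11 − 1)/2 = 10/2 = 5.
(Structurally: 1 ring(s) + 4 π bond(s) = 5.)

5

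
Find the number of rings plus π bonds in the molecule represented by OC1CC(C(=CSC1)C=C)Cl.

3

Molecular formula from the SMILES: C8H11ClOS.
DoU = (2C + 2 + N − H − X)/2 = (2·8 + 2 + 0 − 11 − 1)/2 = 6/2 = 3.
(Structurally: 1 ring(s) + 2 π bond(s) = 3.)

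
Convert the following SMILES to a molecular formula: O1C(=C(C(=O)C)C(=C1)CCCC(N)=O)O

C10H13NO4

Heavy atoms from the SMILES: 10 C, 1 N, 4 O.
Implicit hydrogens by atom environment:
  3 × C: 2 H each → 6
  3 × C (aromatic): no H
  2 × C: no H
  2 × O: no H
  1 × C: 3 H
  1 × C (aromatic): 1 H
  1 × N: 2 H
  1 × O: 1 H
  1 × O (aromatic): no H
  Total hydrogens = 13.
Molecular formula: C10H13NO4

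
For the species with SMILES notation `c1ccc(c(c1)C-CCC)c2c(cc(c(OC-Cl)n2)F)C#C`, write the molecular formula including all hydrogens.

C18H17ClFNO

Heavy atoms from the SMILES: 18 C, 1 Cl, 1 F, 1 N, 1 O.
Implicit hydrogens by atom environment:
  6 × C (aromatic): no H
  5 × C (aromatic): 1 H each → 5
  4 × C: 2 H each → 8
  1 × C: 3 H
  1 × C: 1 H
  1 × C: no H
  1 × Cl: no H
  1 × F: no H
  1 × N (aromatic): no H
  1 × O: no H
  Total hydrogens = 17.
Molecular formula: C18H17ClFNO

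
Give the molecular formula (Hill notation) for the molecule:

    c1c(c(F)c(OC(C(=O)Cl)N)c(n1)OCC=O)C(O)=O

C10H8ClFN2O6

Heavy atoms from the SMILES: 10 C, 1 Cl, 1 F, 2 N, 6 O.
Implicit hydrogens by atom environment:
  5 × O: no H
  4 × C (aromatic): no H
  2 × C: 1 H each → 2
  2 × C: no H
  1 × C: 2 H
  1 × C (aromatic): 1 H
  1 × Cl: no H
  1 × F: no H
  1 × N: 2 H
  1 × N (aromatic): no H
  1 × O: 1 H
  Total hydrogens = 8.
Molecular formula: C10H8ClFN2O6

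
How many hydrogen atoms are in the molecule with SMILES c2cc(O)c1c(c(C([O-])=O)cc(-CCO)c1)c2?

11

Hydrogens are implicit in SMILES; fill each atom to its normal valence:
  5 × C (aromatic): 1 H each → 5
  5 × C (aromatic): no H
  2 × C: 2 H each → 4
  2 × O: 1 H each → 2
  1 × C: no H
  1 × O: no H
  1 × O (charge -1): no H
  Total hydrogens = 11.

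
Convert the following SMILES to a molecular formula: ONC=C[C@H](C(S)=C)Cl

C5H8ClNOS

Heavy atoms from the SMILES: 5 C, 1 Cl, 1 N, 1 O, 1 S.
Implicit hydrogens by atom environment:
  3 × C: 1 H each → 3
  1 × C: 2 H
  1 × C: no H
  1 × Cl: no H
  1 × N: 1 H
  1 × O: 1 H
  1 × S: 1 H
  Total hydrogens = 8.
Molecular formula: C5H8ClNOS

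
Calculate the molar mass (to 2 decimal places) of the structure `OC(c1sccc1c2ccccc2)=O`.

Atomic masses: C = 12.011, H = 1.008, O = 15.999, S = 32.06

Molecular formula: C11H8O2S.
M = 11×12.011 + 8×1.008 + 2×15.999 + 1×32.06 = 204.24 g/mol.

204.24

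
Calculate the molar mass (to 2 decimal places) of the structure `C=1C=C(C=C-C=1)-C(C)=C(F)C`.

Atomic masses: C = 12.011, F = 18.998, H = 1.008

150.20

Molecular formula: C10H11F.
M = 10×12.011 + 1×18.998 + 11×1.008 = 150.20 g/mol.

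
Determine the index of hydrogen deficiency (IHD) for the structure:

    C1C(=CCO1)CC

2

Molecular formula from the SMILES: C6H10O.
DoU = (2C + 2 + N − H − X)/2 = (2·6 + 2 + 0 − 10 − 0)/2 = 4/2 = 2.
(Structurally: 1 ring(s) + 1 π bond(s) = 2.)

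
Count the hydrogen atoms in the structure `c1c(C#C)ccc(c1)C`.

8

Hydrogens are implicit in SMILES; fill each atom to its normal valence:
  4 × C (aromatic): 1 H each → 4
  2 × C (aromatic): no H
  1 × C: 3 H
  1 × C: 1 H
  1 × C: no H
  Total hydrogens = 8.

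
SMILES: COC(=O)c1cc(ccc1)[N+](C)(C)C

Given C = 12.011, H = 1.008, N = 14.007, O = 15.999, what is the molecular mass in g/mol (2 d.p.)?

Molecular formula: C11H16NO2+.
M = 11×12.011 + 16×1.008 + 1×14.007 + 2×15.999 = 194.25 g/mol.

194.25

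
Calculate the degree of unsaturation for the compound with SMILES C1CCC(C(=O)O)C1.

2

Molecular formula from the SMILES: C6H10O2.
DoU = (2C + 2 + N − H − X)/2 = (2·6 + 2 + 0 − 10 − 0)/2 = 4/2 = 2.
(Structurally: 1 ring(s) + 1 π bond(s) = 2.)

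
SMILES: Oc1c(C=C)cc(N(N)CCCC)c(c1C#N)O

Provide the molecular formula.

C13H17N3O2

Heavy atoms from the SMILES: 13 C, 3 N, 2 O.
Implicit hydrogens by atom environment:
  5 × C (aromatic): no H
  4 × C: 2 H each → 8
  2 × N: no H
  2 × O: 1 H each → 2
  1 × C: 3 H
  1 × C (aromatic): 1 H
  1 × C: 1 H
  1 × C: no H
  1 × N: 2 H
  Total hydrogens = 17.
Molecular formula: C13H17N3O2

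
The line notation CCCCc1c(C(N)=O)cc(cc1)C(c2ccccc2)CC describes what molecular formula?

C20H25NO

Heavy atoms from the SMILES: 20 C, 1 N, 1 O.
Implicit hydrogens by atom environment:
  8 × C (aromatic): 1 H each → 8
  4 × C: 2 H each → 8
  4 × C (aromatic): no H
  2 × C: 3 H each → 6
  1 × C: 1 H
  1 × C: no H
  1 × N: 2 H
  1 × O: no H
  Total hydrogens = 25.
Molecular formula: C20H25NO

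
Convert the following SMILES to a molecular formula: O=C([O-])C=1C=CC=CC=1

Heavy atoms from the SMILES: 7 C, 2 O.
Implicit hydrogens by atom environment:
  5 × C (aromatic): 1 H each → 5
  1 × C (aromatic): no H
  1 × C: no H
  1 × O: no H
  1 × O (charge -1): no H
  Total hydrogens = 5.
Net charge -1.
Molecular formula: C7H5O2-

C7H5O2-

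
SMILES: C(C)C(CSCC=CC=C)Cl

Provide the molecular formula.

C9H15ClS

Heavy atoms from the SMILES: 9 C, 1 Cl, 1 S.
Implicit hydrogens by atom environment:
  4 × C: 2 H each → 8
  4 × C: 1 H each → 4
  1 × C: 3 H
  1 × Cl: no H
  1 × S: no H
  Total hydrogens = 15.
Molecular formula: C9H15ClS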